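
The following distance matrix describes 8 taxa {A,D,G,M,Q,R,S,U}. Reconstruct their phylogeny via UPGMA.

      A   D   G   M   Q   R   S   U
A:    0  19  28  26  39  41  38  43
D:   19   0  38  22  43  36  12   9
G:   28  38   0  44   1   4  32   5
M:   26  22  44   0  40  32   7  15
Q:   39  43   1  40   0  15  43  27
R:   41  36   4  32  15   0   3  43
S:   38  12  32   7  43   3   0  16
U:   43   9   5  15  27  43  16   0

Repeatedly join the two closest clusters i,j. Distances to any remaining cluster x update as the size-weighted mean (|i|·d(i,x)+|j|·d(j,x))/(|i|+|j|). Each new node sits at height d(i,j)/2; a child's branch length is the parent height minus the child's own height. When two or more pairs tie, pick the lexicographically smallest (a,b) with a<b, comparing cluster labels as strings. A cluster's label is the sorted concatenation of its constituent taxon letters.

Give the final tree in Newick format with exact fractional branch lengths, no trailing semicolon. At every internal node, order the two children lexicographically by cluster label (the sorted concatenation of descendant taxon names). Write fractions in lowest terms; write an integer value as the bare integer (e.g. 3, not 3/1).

step 1: merge (G,Q) at d=1; branch lengths G→1/2, Q→1/2; new cluster GQ
  updated: d(A,GQ)=67/2, d(D,GQ)=81/2, d(GQ,M)=42, d(GQ,R)=19/2, d(GQ,S)=75/2, d(GQ,U)=16
step 2: merge (R,S) at d=3; branch lengths R→3/2, S→3/2; new cluster RS
  updated: d(A,RS)=79/2, d(D,RS)=24, d(GQ,RS)=47/2, d(M,RS)=39/2, d(RS,U)=59/2
step 3: merge (D,U) at d=9; branch lengths D→9/2, U→9/2; new cluster DU
  updated: d(A,DU)=31, d(DU,GQ)=113/4, d(DU,M)=37/2, d(DU,RS)=107/4
step 4: merge (DU,M) at d=37/2; branch lengths DU→19/4, M→37/4; new cluster DMU
  updated: d(A,DMU)=88/3, d(DMU,GQ)=197/6, d(DMU,RS)=73/3
step 5: merge (GQ,RS) at d=47/2; branch lengths GQ→45/4, RS→41/4; new cluster GQRS
  updated: d(A,GQRS)=73/2, d(DMU,GQRS)=343/12
step 6: merge (DMU,GQRS) at d=343/12; branch lengths DMU→121/24, GQRS→61/24; new cluster DGMQRSU
  updated: d(A,DGMQRSU)=234/7
step 7: merge (A,DGMQRSU) at d=234/7; branch lengths A→117/7, DGMQRSU→407/168; new cluster ADGMQRSU
final tree: (A:117/7,(((D:9/2,U:9/2):19/4,M:37/4):121/24,((G:1/2,Q:1/2):45/4,(R:3/2,S:3/2):41/4):61/24):407/168)
total length: 12637/168

(A:117/7,(((D:9/2,U:9/2):19/4,M:37/4):121/24,((G:1/2,Q:1/2):45/4,(R:3/2,S:3/2):41/4):61/24):407/168)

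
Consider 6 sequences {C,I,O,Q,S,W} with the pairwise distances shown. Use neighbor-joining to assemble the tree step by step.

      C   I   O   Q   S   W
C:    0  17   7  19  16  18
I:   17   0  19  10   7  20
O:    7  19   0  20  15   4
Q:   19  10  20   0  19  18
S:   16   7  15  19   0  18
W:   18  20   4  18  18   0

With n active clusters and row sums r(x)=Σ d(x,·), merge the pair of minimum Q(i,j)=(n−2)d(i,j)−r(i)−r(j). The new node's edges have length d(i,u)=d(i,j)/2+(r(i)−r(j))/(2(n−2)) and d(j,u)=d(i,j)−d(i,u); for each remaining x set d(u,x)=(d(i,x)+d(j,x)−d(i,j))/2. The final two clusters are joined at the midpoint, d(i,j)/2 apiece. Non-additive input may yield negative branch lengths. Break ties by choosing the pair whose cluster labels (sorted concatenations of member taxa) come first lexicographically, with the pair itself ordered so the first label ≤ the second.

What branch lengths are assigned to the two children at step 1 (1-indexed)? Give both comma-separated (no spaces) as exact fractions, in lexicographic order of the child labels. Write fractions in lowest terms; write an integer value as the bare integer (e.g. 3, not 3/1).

3/8,29/8

iteration 1: select O,W (d=4, Q=-127); attach at lengths (3/8, 29/8); label the merged cluster OW
  updated: d(C,OW)=21/2, d(I,OW)=35/2, d(OW,Q)=17, d(OW,S)=29/2
iteration 2: select C,OW (d=21/2, Q=-181/2); attach at lengths (23/4, 19/4); label the merged cluster COW
  updated: d(COW,I)=12, d(COW,Q)=51/4, d(COW,S)=10
iteration 3: select COW,Q (d=51/4, Q=-51); attach at lengths (37/8, 65/8); label the merged cluster COQW
  updated: d(COQW,I)=37/8, d(COQW,S)=65/8
iteration 4: select COQW,I (d=37/8, Q=-79/4); attach at lengths (23/8, 7/4); label the merged cluster CIOQW
  updated: d(CIOQW,S)=21/4
iteration 5: select CIOQW,S (d=21/4); attach at lengths (21/8, 21/8); label the merged cluster CIOQSW
final tree: ((((C:23/4,(O:3/8,W:29/8):19/4):37/8,Q:65/8):23/8,I:7/4):21/8,S:21/8)
total length: 297/8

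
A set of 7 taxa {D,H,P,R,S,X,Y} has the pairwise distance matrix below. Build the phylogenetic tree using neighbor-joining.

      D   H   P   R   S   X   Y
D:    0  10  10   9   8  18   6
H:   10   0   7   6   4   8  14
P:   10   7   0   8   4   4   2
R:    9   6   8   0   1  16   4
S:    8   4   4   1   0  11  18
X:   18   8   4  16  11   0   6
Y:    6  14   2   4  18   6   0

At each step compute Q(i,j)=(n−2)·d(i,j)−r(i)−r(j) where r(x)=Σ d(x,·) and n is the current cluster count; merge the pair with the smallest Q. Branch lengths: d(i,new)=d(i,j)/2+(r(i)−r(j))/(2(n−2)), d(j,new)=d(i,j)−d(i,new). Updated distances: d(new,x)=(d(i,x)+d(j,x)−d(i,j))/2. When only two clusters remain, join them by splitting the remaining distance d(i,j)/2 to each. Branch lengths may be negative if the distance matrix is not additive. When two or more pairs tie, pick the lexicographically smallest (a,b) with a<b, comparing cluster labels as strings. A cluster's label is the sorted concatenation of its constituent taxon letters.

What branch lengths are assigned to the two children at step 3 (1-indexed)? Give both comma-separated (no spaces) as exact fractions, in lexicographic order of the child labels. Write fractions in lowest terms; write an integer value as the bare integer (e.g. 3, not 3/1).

16/3,17/12

step 1: merge (R,S) at d=1, Q=-85; branch lengths R→3/10, S→7/10; new cluster RS
  updated: d(D,RS)=8, d(H,RS)=9/2, d(P,RS)=11/2, d(RS,X)=13, d(RS,Y)=21/2
step 2: merge (H,RS) at d=9/2, Q=-67; branch lengths H→5/2, RS→2; new cluster HRS
  updated: d(D,HRS)=27/4, d(HRS,P)=4, d(HRS,X)=33/4, d(HRS,Y)=10
step 3: merge (D,HRS) at d=27/4, Q=-99/2; branch lengths D→16/3, HRS→17/12; new cluster DHRS
  updated: d(DHRS,P)=29/8, d(DHRS,X)=39/4, d(DHRS,Y)=37/8
step 4: merge (DHRS,Y) at d=37/8, Q=-171/8; branch lengths DHRS→117/32, Y→31/32; new cluster DHRSY
  updated: d(DHRSY,P)=1/2, d(DHRSY,X)=89/16
step 5: merge (DHRSY,P) at d=1/2, Q=-161/16; branch lengths DHRSY→33/32, P→-17/32; new cluster DHPRSY
  updated: d(DHPRSY,X)=145/32
step 6: merge (DHPRSY,X) at d=145/32; branch lengths DHPRSY→145/64, X→145/64; new cluster DHPRSXY
final tree: ((((D:16/3,(H:5/2,(R:3/10,S:7/10):2):17/12):117/32,Y:31/32):33/32,P:-17/32):145/64,X:145/64)
total length: 701/32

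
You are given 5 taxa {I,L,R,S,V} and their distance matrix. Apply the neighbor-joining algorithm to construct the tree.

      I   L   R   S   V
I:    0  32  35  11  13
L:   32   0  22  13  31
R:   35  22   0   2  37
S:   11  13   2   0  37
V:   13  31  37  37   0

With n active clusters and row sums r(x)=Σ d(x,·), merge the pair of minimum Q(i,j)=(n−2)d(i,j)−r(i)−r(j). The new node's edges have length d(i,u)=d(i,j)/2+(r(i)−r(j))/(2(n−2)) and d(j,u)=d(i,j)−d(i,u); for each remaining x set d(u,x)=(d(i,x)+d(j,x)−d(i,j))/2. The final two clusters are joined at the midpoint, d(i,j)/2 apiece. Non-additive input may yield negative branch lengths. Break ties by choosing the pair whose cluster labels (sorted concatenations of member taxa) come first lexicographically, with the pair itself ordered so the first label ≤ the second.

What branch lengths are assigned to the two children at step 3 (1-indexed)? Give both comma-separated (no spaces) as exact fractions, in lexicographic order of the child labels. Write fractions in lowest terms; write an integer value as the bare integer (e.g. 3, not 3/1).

step 1: merge (I,V) at d=13, Q=-170; branch lengths I→2, V→11; new cluster IV
  updated: d(IV,L)=25, d(IV,R)=59/2, d(IV,S)=35/2
step 2: merge (IV,L) at d=25, Q=-82; branch lengths IV→31/2, L→19/2; new cluster ILV
  updated: d(ILV,R)=53/4, d(ILV,S)=11/4
step 3: merge (ILV,R) at d=53/4, Q=-18; branch lengths ILV→7, R→25/4; new cluster ILRV
  updated: d(ILRV,S)=-17/4
step 4: merge (ILRV,S) at d=-17/4; branch lengths ILRV→-17/8, S→-17/8; new cluster ILRSV
final tree: ((((I:2,V:11):31/2,L:19/2):7,R:25/4):-17/8,S:-17/8)
total length: 47

7,25/4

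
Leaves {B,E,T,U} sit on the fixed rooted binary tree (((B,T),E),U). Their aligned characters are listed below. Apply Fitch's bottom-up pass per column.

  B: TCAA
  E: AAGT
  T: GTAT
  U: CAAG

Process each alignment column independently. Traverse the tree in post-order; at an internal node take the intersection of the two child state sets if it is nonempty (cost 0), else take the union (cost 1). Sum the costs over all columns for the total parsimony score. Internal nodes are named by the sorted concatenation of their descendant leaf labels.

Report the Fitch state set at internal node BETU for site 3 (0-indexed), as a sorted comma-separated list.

BT@0: {T} ∪ {G} = {G,T} (union, +1)
BET@0: {G,T} ∪ {A} = {A,G,T} (union, +1)
BETU@0: {A,G,T} ∪ {C} = {A,C,G,T} (union, +1)
BT@1: {C} ∪ {T} = {C,T} (union, +1)
BET@1: {C,T} ∪ {A} = {A,C,T} (union, +1)
BETU@1: {A,C,T} ∩ {A} = {A} (intersection, +0)
BT@2: {A} ∩ {A} = {A} (intersection, +0)
BET@2: {A} ∪ {G} = {A,G} (union, +1)
BETU@2: {A,G} ∩ {A} = {A} (intersection, +0)
BT@3: {A} ∪ {T} = {A,T} (union, +1)
BET@3: {A,T} ∩ {T} = {T} (intersection, +0)
BETU@3: {T} ∪ {G} = {G,T} (union, +1)
per-site changes: [3, 2, 1, 2]; total = 8

G,T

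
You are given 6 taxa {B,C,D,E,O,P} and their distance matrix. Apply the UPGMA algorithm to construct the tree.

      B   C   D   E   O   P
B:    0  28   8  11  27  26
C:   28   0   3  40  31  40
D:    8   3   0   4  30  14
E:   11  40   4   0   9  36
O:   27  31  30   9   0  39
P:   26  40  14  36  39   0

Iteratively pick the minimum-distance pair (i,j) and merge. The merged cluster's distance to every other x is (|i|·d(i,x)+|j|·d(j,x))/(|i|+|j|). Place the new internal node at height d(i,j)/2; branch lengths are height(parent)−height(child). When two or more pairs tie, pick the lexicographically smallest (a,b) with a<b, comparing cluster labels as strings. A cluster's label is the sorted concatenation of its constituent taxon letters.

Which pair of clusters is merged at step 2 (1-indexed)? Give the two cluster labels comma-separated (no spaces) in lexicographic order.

E,O

iteration 1: select C,D (d=3); attach at lengths (3/2, 3/2); label the merged cluster CD
  updated: d(B,CD)=18, d(CD,E)=22, d(CD,O)=61/2, d(CD,P)=27
iteration 2: select E,O (d=9); attach at lengths (9/2, 9/2); label the merged cluster EO
  updated: d(B,EO)=19, d(CD,EO)=105/4, d(EO,P)=75/2
iteration 3: select B,CD (d=18); attach at lengths (9, 15/2); label the merged cluster BCD
  updated: d(BCD,EO)=143/6, d(BCD,P)=80/3
iteration 4: select BCD,EO (d=143/6); attach at lengths (35/12, 89/12); label the merged cluster BCDEO
  updated: d(BCDEO,P)=31
iteration 5: select BCDEO,P (d=31); attach at lengths (43/12, 31/2); label the merged cluster BCDEOP
final tree: (((B:9,(C:3/2,D:3/2):15/2):35/12,(E:9/2,O:9/2):89/12):43/12,P:31/2)
total length: 695/12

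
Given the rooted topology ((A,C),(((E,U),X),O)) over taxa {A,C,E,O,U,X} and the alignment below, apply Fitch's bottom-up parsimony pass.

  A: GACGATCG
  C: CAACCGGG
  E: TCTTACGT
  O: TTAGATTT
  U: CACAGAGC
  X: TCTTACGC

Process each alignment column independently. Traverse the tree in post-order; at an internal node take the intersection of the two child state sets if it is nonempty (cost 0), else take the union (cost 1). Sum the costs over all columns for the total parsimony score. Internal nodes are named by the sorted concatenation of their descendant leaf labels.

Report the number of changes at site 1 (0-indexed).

site 0, node AC: A={G} ∪ C={C} → {C,G} (+1)
site 0, node EU: E={T} ∪ U={C} → {C,T} (+1)
site 0, node EUX: EU={C,T} ∩ X={T} → {T} (+0)
site 0, node EOUX: EUX={T} ∩ O={T} → {T} (+0)
site 0, node ACEOUX: AC={C,G} ∪ EOUX={T} → {C,G,T} (+1)
site 1, node AC: A={A} ∩ C={A} → {A} (+0)
site 1, node EU: E={C} ∪ U={A} → {A,C} (+1)
site 1, node EUX: EU={A,C} ∩ X={C} → {C} (+0)
site 1, node EOUX: EUX={C} ∪ O={T} → {C,T} (+1)
site 1, node ACEOUX: AC={A} ∪ EOUX={C,T} → {A,C,T} (+1)
site 2, node AC: A={C} ∪ C={A} → {A,C} (+1)
site 2, node EU: E={T} ∪ U={C} → {C,T} (+1)
site 2, node EUX: EU={C,T} ∩ X={T} → {T} (+0)
site 2, node EOUX: EUX={T} ∪ O={A} → {A,T} (+1)
site 2, node ACEOUX: AC={A,C} ∩ EOUX={A,T} → {A} (+0)
site 3, node AC: A={G} ∪ C={C} → {C,G} (+1)
site 3, node EU: E={T} ∪ U={A} → {A,T} (+1)
site 3, node EUX: EU={A,T} ∩ X={T} → {T} (+0)
site 3, node EOUX: EUX={T} ∪ O={G} → {G,T} (+1)
site 3, node ACEOUX: AC={C,G} ∩ EOUX={G,T} → {G} (+0)
site 4, node AC: A={A} ∪ C={C} → {A,C} (+1)
site 4, node EU: E={A} ∪ U={G} → {A,G} (+1)
site 4, node EUX: EU={A,G} ∩ X={A} → {A} (+0)
site 4, node EOUX: EUX={A} ∩ O={A} → {A} (+0)
site 4, node ACEOUX: AC={A,C} ∩ EOUX={A} → {A} (+0)
site 5, node AC: A={T} ∪ C={G} → {G,T} (+1)
site 5, node EU: E={C} ∪ U={A} → {A,C} (+1)
site 5, node EUX: EU={A,C} ∩ X={C} → {C} (+0)
site 5, node EOUX: EUX={C} ∪ O={T} → {C,T} (+1)
site 5, node ACEOUX: AC={G,T} ∩ EOUX={C,T} → {T} (+0)
site 6, node AC: A={C} ∪ C={G} → {C,G} (+1)
site 6, node EU: E={G} ∩ U={G} → {G} (+0)
site 6, node EUX: EU={G} ∩ X={G} → {G} (+0)
site 6, node EOUX: EUX={G} ∪ O={T} → {G,T} (+1)
site 6, node ACEOUX: AC={C,G} ∩ EOUX={G,T} → {G} (+0)
site 7, node AC: A={G} ∩ C={G} → {G} (+0)
site 7, node EU: E={T} ∪ U={C} → {C,T} (+1)
site 7, node EUX: EU={C,T} ∩ X={C} → {C} (+0)
site 7, node EOUX: EUX={C} ∪ O={T} → {C,T} (+1)
site 7, node ACEOUX: AC={G} ∪ EOUX={C,T} → {C,G,T} (+1)
per-site changes: [3, 3, 3, 3, 2, 3, 2, 3]; total = 22

3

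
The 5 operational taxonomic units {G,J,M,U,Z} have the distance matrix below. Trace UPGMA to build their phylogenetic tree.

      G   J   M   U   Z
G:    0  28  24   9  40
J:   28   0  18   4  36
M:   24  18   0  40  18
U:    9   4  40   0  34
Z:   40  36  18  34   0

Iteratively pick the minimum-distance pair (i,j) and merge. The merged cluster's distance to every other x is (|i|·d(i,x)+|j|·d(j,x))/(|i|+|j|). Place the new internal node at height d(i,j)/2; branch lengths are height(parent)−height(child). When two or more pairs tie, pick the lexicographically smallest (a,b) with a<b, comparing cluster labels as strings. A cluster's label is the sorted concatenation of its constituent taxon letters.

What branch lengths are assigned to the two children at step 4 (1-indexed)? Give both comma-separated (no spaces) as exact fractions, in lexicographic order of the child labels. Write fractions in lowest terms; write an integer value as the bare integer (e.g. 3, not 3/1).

27/4,7

1. join J+U (d=4) ⇒ JU; edges |J|=2, |U|=2
  updated: d(G,JU)=37/2, d(JU,M)=29, d(JU,Z)=35
2. join M+Z (d=18) ⇒ MZ; edges |M|=9, |Z|=9
  updated: d(G,MZ)=32, d(JU,MZ)=32
3. join G+JU (d=37/2) ⇒ GJU; edges |G|=37/4, |JU|=29/4
  updated: d(GJU,MZ)=32
4. join GJU+MZ (d=32) ⇒ GJMUZ; edges |GJU|=27/4, |MZ|=7
final tree: ((G:37/4,(J:2,U:2):29/4):27/4,(M:9,Z:9):7)
total length: 209/4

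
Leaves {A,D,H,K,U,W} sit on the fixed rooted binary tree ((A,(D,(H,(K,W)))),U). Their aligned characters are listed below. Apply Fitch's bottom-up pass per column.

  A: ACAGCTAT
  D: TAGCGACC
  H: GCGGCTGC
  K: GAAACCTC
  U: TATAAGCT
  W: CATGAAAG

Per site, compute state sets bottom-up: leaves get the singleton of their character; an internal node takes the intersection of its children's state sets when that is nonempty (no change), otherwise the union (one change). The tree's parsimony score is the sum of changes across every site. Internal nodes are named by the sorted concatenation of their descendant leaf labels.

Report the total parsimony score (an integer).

25

KW@0: {G} ∪ {C} = {C,G} (union, +1)
HKW@0: {G} ∩ {C,G} = {G} (intersection, +0)
DHKW@0: {T} ∪ {G} = {G,T} (union, +1)
ADHKW@0: {A} ∪ {G,T} = {A,G,T} (union, +1)
ADHKUW@0: {A,G,T} ∩ {T} = {T} (intersection, +0)
KW@1: {A} ∩ {A} = {A} (intersection, +0)
HKW@1: {C} ∪ {A} = {A,C} (union, +1)
DHKW@1: {A} ∩ {A,C} = {A} (intersection, +0)
ADHKW@1: {C} ∪ {A} = {A,C} (union, +1)
ADHKUW@1: {A,C} ∩ {A} = {A} (intersection, +0)
KW@2: {A} ∪ {T} = {A,T} (union, +1)
HKW@2: {G} ∪ {A,T} = {A,G,T} (union, +1)
DHKW@2: {G} ∩ {A,G,T} = {G} (intersection, +0)
ADHKW@2: {A} ∪ {G} = {A,G} (union, +1)
ADHKUW@2: {A,G} ∪ {T} = {A,G,T} (union, +1)
KW@3: {A} ∪ {G} = {A,G} (union, +1)
HKW@3: {G} ∩ {A,G} = {G} (intersection, +0)
DHKW@3: {C} ∪ {G} = {C,G} (union, +1)
ADHKW@3: {G} ∩ {C,G} = {G} (intersection, +0)
ADHKUW@3: {G} ∪ {A} = {A,G} (union, +1)
KW@4: {C} ∪ {A} = {A,C} (union, +1)
HKW@4: {C} ∩ {A,C} = {C} (intersection, +0)
DHKW@4: {G} ∪ {C} = {C,G} (union, +1)
ADHKW@4: {C} ∩ {C,G} = {C} (intersection, +0)
ADHKUW@4: {C} ∪ {A} = {A,C} (union, +1)
KW@5: {C} ∪ {A} = {A,C} (union, +1)
HKW@5: {T} ∪ {A,C} = {A,C,T} (union, +1)
DHKW@5: {A} ∩ {A,C,T} = {A} (intersection, +0)
ADHKW@5: {T} ∪ {A} = {A,T} (union, +1)
ADHKUW@5: {A,T} ∪ {G} = {A,G,T} (union, +1)
KW@6: {T} ∪ {A} = {A,T} (union, +1)
HKW@6: {G} ∪ {A,T} = {A,G,T} (union, +1)
DHKW@6: {C} ∪ {A,G,T} = {A,C,G,T} (union, +1)
ADHKW@6: {A} ∩ {A,C,G,T} = {A} (intersection, +0)
ADHKUW@6: {A} ∪ {C} = {A,C} (union, +1)
KW@7: {C} ∪ {G} = {C,G} (union, +1)
HKW@7: {C} ∩ {C,G} = {C} (intersection, +0)
DHKW@7: {C} ∩ {C} = {C} (intersection, +0)
ADHKW@7: {T} ∪ {C} = {C,T} (union, +1)
ADHKUW@7: {C,T} ∩ {T} = {T} (intersection, +0)
per-site changes: [3, 2, 4, 3, 3, 4, 4, 2]; total = 25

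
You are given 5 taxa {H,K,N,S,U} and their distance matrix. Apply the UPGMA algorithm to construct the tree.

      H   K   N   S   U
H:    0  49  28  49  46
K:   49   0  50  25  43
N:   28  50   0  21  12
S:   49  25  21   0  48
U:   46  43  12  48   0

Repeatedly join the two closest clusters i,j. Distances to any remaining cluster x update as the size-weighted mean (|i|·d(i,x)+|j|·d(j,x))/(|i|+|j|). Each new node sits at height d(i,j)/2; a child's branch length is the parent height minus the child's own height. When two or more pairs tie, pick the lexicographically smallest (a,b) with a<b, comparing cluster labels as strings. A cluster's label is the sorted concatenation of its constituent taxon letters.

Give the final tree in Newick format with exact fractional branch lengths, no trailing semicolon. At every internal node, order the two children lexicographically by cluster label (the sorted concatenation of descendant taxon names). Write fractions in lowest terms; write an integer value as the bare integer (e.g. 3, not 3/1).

step 1: merge (N,U) at d=12; branch lengths N→6, U→6; new cluster NU
  updated: d(H,NU)=37, d(K,NU)=93/2, d(NU,S)=69/2
step 2: merge (K,S) at d=25; branch lengths K→25/2, S→25/2; new cluster KS
  updated: d(H,KS)=49, d(KS,NU)=81/2
step 3: merge (H,NU) at d=37; branch lengths H→37/2, NU→25/2; new cluster HNU
  updated: d(HNU,KS)=130/3
step 4: merge (HNU,KS) at d=130/3; branch lengths HNU→19/6, KS→55/6; new cluster HKNSU
final tree: ((H:37/2,(N:6,U:6):25/2):19/6,(K:25/2,S:25/2):55/6)
total length: 241/3

((H:37/2,(N:6,U:6):25/2):19/6,(K:25/2,S:25/2):55/6)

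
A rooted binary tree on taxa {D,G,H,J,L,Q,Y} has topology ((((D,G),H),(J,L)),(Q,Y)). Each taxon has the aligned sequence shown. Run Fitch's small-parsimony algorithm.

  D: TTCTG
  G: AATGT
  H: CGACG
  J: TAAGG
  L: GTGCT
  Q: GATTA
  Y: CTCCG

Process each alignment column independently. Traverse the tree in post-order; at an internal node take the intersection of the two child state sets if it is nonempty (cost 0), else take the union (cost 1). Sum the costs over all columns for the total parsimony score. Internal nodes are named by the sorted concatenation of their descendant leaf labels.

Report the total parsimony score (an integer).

DG@0: {T} ∪ {A} = {A,T} (union, +1)
DGH@0: {A,T} ∪ {C} = {A,C,T} (union, +1)
JL@0: {T} ∪ {G} = {G,T} (union, +1)
DGHJL@0: {A,C,T} ∩ {G,T} = {T} (intersection, +0)
QY@0: {G} ∪ {C} = {C,G} (union, +1)
DGHJLQY@0: {T} ∪ {C,G} = {C,G,T} (union, +1)
DG@1: {T} ∪ {A} = {A,T} (union, +1)
DGH@1: {A,T} ∪ {G} = {A,G,T} (union, +1)
JL@1: {A} ∪ {T} = {A,T} (union, +1)
DGHJL@1: {A,G,T} ∩ {A,T} = {A,T} (intersection, +0)
QY@1: {A} ∪ {T} = {A,T} (union, +1)
DGHJLQY@1: {A,T} ∩ {A,T} = {A,T} (intersection, +0)
DG@2: {C} ∪ {T} = {C,T} (union, +1)
DGH@2: {C,T} ∪ {A} = {A,C,T} (union, +1)
JL@2: {A} ∪ {G} = {A,G} (union, +1)
DGHJL@2: {A,C,T} ∩ {A,G} = {A} (intersection, +0)
QY@2: {T} ∪ {C} = {C,T} (union, +1)
DGHJLQY@2: {A} ∪ {C,T} = {A,C,T} (union, +1)
DG@3: {T} ∪ {G} = {G,T} (union, +1)
DGH@3: {G,T} ∪ {C} = {C,G,T} (union, +1)
JL@3: {G} ∪ {C} = {C,G} (union, +1)
DGHJL@3: {C,G,T} ∩ {C,G} = {C,G} (intersection, +0)
QY@3: {T} ∪ {C} = {C,T} (union, +1)
DGHJLQY@3: {C,G} ∩ {C,T} = {C} (intersection, +0)
DG@4: {G} ∪ {T} = {G,T} (union, +1)
DGH@4: {G,T} ∩ {G} = {G} (intersection, +0)
JL@4: {G} ∪ {T} = {G,T} (union, +1)
DGHJL@4: {G} ∩ {G,T} = {G} (intersection, +0)
QY@4: {A} ∪ {G} = {A,G} (union, +1)
DGHJLQY@4: {G} ∩ {A,G} = {G} (intersection, +0)
per-site changes: [5, 4, 5, 4, 3]; total = 21

21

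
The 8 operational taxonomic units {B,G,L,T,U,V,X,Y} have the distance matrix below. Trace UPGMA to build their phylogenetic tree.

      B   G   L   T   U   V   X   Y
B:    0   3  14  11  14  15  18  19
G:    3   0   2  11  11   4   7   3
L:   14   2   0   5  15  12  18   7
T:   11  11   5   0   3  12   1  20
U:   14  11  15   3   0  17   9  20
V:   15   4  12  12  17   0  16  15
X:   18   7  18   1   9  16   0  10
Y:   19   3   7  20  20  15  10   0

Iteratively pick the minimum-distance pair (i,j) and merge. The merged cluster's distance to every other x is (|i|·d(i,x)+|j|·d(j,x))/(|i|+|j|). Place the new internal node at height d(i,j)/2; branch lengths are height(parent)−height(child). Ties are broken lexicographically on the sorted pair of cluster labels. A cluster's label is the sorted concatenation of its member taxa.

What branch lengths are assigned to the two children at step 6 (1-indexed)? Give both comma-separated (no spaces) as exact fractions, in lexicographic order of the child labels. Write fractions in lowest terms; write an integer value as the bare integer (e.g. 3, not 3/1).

51/8,29/24

step 1: merge (T,X) at d=1; branch lengths T→1/2, X→1/2; new cluster TX
  updated: d(B,TX)=29/2, d(G,TX)=9, d(L,TX)=23/2, d(TX,U)=6, d(TX,V)=14, d(TX,Y)=15
step 2: merge (G,L) at d=2; branch lengths G→1, L→1; new cluster GL
  updated: d(B,GL)=17/2, d(GL,TX)=41/4, d(GL,U)=13, d(GL,V)=8, d(GL,Y)=5
step 3: merge (GL,Y) at d=5; branch lengths GL→3/2, Y→5/2; new cluster GLY
  updated: d(B,GLY)=12, d(GLY,TX)=71/6, d(GLY,U)=46/3, d(GLY,V)=31/3
step 4: merge (TX,U) at d=6; branch lengths TX→5/2, U→3; new cluster TUX
  updated: d(B,TUX)=43/3, d(GLY,TUX)=13, d(TUX,V)=15
step 5: merge (GLY,V) at d=31/3; branch lengths GLY→8/3, V→31/6; new cluster GLVY
  updated: d(B,GLVY)=51/4, d(GLVY,TUX)=27/2
step 6: merge (B,GLVY) at d=51/4; branch lengths B→51/8, GLVY→29/24; new cluster BGLVY
  updated: d(BGLVY,TUX)=41/3
step 7: merge (BGLVY,TUX) at d=41/3; branch lengths BGLVY→11/24, TUX→23/6; new cluster BGLTUVXY
final tree: ((B:51/8,(((G:1,L:1):3/2,Y:5/2):8/3,V:31/6):29/24):11/24,((T:1/2,X:1/2):5/2,U:3):23/6)
total length: 773/24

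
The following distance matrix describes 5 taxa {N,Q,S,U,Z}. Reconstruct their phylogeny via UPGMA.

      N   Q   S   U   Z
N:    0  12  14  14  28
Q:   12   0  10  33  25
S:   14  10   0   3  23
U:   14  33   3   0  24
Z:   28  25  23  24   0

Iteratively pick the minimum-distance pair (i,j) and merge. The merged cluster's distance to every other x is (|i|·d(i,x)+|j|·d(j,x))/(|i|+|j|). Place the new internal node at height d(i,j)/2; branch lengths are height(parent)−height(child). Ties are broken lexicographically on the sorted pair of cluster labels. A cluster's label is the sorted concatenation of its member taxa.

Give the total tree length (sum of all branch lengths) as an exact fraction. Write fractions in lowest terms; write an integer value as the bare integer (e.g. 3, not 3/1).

331/8

1. join S+U (d=3) ⇒ SU; edges |S|=3/2, |U|=3/2
  updated: d(N,SU)=14, d(Q,SU)=43/2, d(SU,Z)=47/2
2. join N+Q (d=12) ⇒ NQ; edges |N|=6, |Q|=6
  updated: d(NQ,SU)=71/4, d(NQ,Z)=53/2
3. join NQ+SU (d=71/4) ⇒ NQSU; edges |NQ|=23/8, |SU|=59/8
  updated: d(NQSU,Z)=25
4. join NQSU+Z (d=25) ⇒ NQSUZ; edges |NQSU|=29/8, |Z|=25/2
final tree: (((N:6,Q:6):23/8,(S:3/2,U:3/2):59/8):29/8,Z:25/2)
total length: 331/8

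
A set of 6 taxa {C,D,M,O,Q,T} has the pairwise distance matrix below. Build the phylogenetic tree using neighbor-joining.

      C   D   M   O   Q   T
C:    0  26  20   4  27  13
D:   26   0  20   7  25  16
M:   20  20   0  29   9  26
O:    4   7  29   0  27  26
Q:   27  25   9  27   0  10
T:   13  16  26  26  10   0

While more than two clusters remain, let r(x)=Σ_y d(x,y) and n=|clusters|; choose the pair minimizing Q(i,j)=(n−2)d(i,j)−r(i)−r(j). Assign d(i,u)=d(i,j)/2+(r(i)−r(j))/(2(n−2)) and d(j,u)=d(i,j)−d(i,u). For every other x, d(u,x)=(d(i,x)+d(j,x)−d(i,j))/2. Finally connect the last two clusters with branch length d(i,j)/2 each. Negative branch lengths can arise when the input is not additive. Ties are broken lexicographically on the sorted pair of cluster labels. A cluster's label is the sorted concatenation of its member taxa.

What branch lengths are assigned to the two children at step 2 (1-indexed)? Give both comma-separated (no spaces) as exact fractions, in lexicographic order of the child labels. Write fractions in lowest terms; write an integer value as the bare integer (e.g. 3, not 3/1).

71/12,37/12

1. join C+O (d=4, Q=-167) ⇒ CO; edges |C|=13/8, |O|=19/8
  updated: d(CO,D)=29/2, d(CO,M)=45/2, d(CO,Q)=25, d(CO,T)=35/2
2. join M+Q (d=9, Q=-239/2) ⇒ MQ; edges |M|=71/12, |Q|=37/12
  updated: d(CO,MQ)=77/4, d(D,MQ)=18, d(MQ,T)=27/2
3. join CO+D (d=29/2, Q=-283/4) ⇒ CDO; edges |CO|=127/16, |D|=105/16
  updated: d(CDO,MQ)=91/8, d(CDO,T)=19/2
4. join CDO+MQ (d=91/8, Q=-275/8) ⇒ CDMOQ; edges |CDO|=59/16, |MQ|=123/16
  updated: d(CDMOQ,T)=93/16
5. join CDMOQ+T (d=93/16) ⇒ CDMOQT; edges |CDMOQ|=93/32, |T|=93/32
final tree: ((((C:13/8,O:19/8):127/16,D:105/16):59/16,(M:71/12,Q:37/12):123/16):93/32,T:93/32)
total length: 715/16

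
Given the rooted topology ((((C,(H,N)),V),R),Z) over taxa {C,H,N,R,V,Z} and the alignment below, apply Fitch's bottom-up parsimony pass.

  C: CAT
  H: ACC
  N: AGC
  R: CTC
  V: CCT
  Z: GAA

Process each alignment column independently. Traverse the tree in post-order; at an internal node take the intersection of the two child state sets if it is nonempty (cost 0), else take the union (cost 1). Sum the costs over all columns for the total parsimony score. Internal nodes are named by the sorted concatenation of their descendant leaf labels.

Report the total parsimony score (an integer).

site 0, node HN: H={A} ∩ N={A} → {A} (+0)
site 0, node CHN: C={C} ∪ HN={A} → {A,C} (+1)
site 0, node CHNV: CHN={A,C} ∩ V={C} → {C} (+0)
site 0, node CHNRV: CHNV={C} ∩ R={C} → {C} (+0)
site 0, node CHNRVZ: CHNRV={C} ∪ Z={G} → {C,G} (+1)
site 1, node HN: H={C} ∪ N={G} → {C,G} (+1)
site 1, node CHN: C={A} ∪ HN={C,G} → {A,C,G} (+1)
site 1, node CHNV: CHN={A,C,G} ∩ V={C} → {C} (+0)
site 1, node CHNRV: CHNV={C} ∪ R={T} → {C,T} (+1)
site 1, node CHNRVZ: CHNRV={C,T} ∪ Z={A} → {A,C,T} (+1)
site 2, node HN: H={C} ∩ N={C} → {C} (+0)
site 2, node CHN: C={T} ∪ HN={C} → {C,T} (+1)
site 2, node CHNV: CHN={C,T} ∩ V={T} → {T} (+0)
site 2, node CHNRV: CHNV={T} ∪ R={C} → {C,T} (+1)
site 2, node CHNRVZ: CHNRV={C,T} ∪ Z={A} → {A,C,T} (+1)
per-site changes: [2, 4, 3]; total = 9

9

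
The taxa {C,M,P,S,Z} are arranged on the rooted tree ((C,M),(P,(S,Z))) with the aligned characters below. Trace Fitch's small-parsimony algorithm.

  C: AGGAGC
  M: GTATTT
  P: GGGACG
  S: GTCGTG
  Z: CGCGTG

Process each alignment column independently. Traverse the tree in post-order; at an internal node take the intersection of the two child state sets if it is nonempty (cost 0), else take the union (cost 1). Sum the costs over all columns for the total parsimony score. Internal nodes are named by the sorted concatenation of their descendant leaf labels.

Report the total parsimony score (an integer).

[col 0] CM: children C:{A}, M:{G} ∪→ {A,G}; cost 1
[col 0] SZ: children S:{G}, Z:{C} ∪→ {C,G}; cost 1
[col 0] PSZ: children P:{G}, SZ:{C,G} ∩→ {G}; cost 0
[col 0] CMPSZ: children CM:{A,G}, PSZ:{G} ∩→ {G}; cost 0
[col 1] CM: children C:{G}, M:{T} ∪→ {G,T}; cost 1
[col 1] SZ: children S:{T}, Z:{G} ∪→ {G,T}; cost 1
[col 1] PSZ: children P:{G}, SZ:{G,T} ∩→ {G}; cost 0
[col 1] CMPSZ: children CM:{G,T}, PSZ:{G} ∩→ {G}; cost 0
[col 2] CM: children C:{G}, M:{A} ∪→ {A,G}; cost 1
[col 2] SZ: children S:{C}, Z:{C} ∩→ {C}; cost 0
[col 2] PSZ: children P:{G}, SZ:{C} ∪→ {C,G}; cost 1
[col 2] CMPSZ: children CM:{A,G}, PSZ:{C,G} ∩→ {G}; cost 0
[col 3] CM: children C:{A}, M:{T} ∪→ {A,T}; cost 1
[col 3] SZ: children S:{G}, Z:{G} ∩→ {G}; cost 0
[col 3] PSZ: children P:{A}, SZ:{G} ∪→ {A,G}; cost 1
[col 3] CMPSZ: children CM:{A,T}, PSZ:{A,G} ∩→ {A}; cost 0
[col 4] CM: children C:{G}, M:{T} ∪→ {G,T}; cost 1
[col 4] SZ: children S:{T}, Z:{T} ∩→ {T}; cost 0
[col 4] PSZ: children P:{C}, SZ:{T} ∪→ {C,T}; cost 1
[col 4] CMPSZ: children CM:{G,T}, PSZ:{C,T} ∩→ {T}; cost 0
[col 5] CM: children C:{C}, M:{T} ∪→ {C,T}; cost 1
[col 5] SZ: children S:{G}, Z:{G} ∩→ {G}; cost 0
[col 5] PSZ: children P:{G}, SZ:{G} ∩→ {G}; cost 0
[col 5] CMPSZ: children CM:{C,T}, PSZ:{G} ∪→ {C,G,T}; cost 1
per-site changes: [2, 2, 2, 2, 2, 2]; total = 12

12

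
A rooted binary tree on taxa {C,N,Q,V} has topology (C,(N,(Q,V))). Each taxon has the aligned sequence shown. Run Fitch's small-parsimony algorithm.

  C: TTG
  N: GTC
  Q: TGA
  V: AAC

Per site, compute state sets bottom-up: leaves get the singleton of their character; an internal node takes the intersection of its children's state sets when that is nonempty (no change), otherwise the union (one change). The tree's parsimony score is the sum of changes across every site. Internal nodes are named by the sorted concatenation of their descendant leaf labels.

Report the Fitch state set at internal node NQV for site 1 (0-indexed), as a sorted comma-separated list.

[col 0] QV: children Q:{T}, V:{A} ∪→ {A,T}; cost 1
[col 0] NQV: children N:{G}, QV:{A,T} ∪→ {A,G,T}; cost 1
[col 0] CNQV: children C:{T}, NQV:{A,G,T} ∩→ {T}; cost 0
[col 1] QV: children Q:{G}, V:{A} ∪→ {A,G}; cost 1
[col 1] NQV: children N:{T}, QV:{A,G} ∪→ {A,G,T}; cost 1
[col 1] CNQV: children C:{T}, NQV:{A,G,T} ∩→ {T}; cost 0
[col 2] QV: children Q:{A}, V:{C} ∪→ {A,C}; cost 1
[col 2] NQV: children N:{C}, QV:{A,C} ∩→ {C}; cost 0
[col 2] CNQV: children C:{G}, NQV:{C} ∪→ {C,G}; cost 1
per-site changes: [2, 2, 2]; total = 6

A,G,T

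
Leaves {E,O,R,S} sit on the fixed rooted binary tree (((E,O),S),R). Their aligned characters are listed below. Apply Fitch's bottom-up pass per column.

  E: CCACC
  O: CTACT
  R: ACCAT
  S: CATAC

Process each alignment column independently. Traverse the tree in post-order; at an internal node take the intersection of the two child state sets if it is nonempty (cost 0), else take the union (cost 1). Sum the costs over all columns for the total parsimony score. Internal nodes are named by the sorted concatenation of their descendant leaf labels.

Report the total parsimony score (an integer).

[col 0] EO: children E:{C}, O:{C} ∩→ {C}; cost 0
[col 0] EOS: children EO:{C}, S:{C} ∩→ {C}; cost 0
[col 0] EORS: children EOS:{C}, R:{A} ∪→ {A,C}; cost 1
[col 1] EO: children E:{C}, O:{T} ∪→ {C,T}; cost 1
[col 1] EOS: children EO:{C,T}, S:{A} ∪→ {A,C,T}; cost 1
[col 1] EORS: children EOS:{A,C,T}, R:{C} ∩→ {C}; cost 0
[col 2] EO: children E:{A}, O:{A} ∩→ {A}; cost 0
[col 2] EOS: children EO:{A}, S:{T} ∪→ {A,T}; cost 1
[col 2] EORS: children EOS:{A,T}, R:{C} ∪→ {A,C,T}; cost 1
[col 3] EO: children E:{C}, O:{C} ∩→ {C}; cost 0
[col 3] EOS: children EO:{C}, S:{A} ∪→ {A,C}; cost 1
[col 3] EORS: children EOS:{A,C}, R:{A} ∩→ {A}; cost 0
[col 4] EO: children E:{C}, O:{T} ∪→ {C,T}; cost 1
[col 4] EOS: children EO:{C,T}, S:{C} ∩→ {C}; cost 0
[col 4] EORS: children EOS:{C}, R:{T} ∪→ {C,T}; cost 1
per-site changes: [1, 2, 2, 1, 2]; total = 8

8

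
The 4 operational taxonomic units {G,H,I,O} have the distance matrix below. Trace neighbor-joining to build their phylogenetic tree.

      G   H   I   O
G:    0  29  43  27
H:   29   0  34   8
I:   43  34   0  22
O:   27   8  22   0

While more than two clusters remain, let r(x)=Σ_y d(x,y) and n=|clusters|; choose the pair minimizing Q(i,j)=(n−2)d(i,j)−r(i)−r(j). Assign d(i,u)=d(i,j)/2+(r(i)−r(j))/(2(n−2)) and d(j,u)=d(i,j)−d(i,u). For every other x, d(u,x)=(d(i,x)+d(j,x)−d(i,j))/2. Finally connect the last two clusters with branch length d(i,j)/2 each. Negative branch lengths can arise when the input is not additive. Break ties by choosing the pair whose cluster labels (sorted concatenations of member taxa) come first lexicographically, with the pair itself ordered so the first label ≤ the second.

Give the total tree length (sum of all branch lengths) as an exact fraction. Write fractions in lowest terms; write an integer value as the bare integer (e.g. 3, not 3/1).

step 1: merge (G,H) at d=29, Q=-112; branch lengths G→43/2, H→15/2; new cluster GH
  updated: d(GH,I)=24, d(GH,O)=3
step 2: merge (GH,I) at d=24, Q=-49; branch lengths GH→5/2, I→43/2; new cluster GHI
  updated: d(GHI,O)=1/2
step 3: merge (GHI,O) at d=1/2; branch lengths GHI→1/4, O→1/4; new cluster GHIO
final tree: (((G:43/2,H:15/2):5/2,I:43/2):1/4,O:1/4)
total length: 107/2

107/2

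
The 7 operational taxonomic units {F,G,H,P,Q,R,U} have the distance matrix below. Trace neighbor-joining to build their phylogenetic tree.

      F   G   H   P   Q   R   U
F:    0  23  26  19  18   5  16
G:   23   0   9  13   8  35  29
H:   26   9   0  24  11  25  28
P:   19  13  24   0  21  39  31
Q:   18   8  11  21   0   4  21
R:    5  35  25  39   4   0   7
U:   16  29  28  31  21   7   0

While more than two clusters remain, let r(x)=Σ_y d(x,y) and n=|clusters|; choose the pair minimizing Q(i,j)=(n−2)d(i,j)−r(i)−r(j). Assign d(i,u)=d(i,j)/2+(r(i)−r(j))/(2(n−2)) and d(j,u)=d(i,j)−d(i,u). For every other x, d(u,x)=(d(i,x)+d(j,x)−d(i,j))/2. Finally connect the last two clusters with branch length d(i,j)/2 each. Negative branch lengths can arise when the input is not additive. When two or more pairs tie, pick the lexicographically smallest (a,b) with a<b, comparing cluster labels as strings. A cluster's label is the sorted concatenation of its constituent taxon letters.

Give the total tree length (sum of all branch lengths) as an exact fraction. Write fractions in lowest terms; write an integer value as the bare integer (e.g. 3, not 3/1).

407/8

1. join R+U (d=7, Q=-212) ⇒ RU; edges |R|=9/5, |U|=26/5
  updated: d(F,RU)=7, d(G,RU)=57/2, d(H,RU)=23, d(P,RU)=63/2, d(Q,RU)=9
2. join F+RU (d=7, Q=-164) ⇒ FRU; edges |F|=11/4, |RU|=17/4
  updated: d(FRU,G)=89/4, d(FRU,H)=21, d(FRU,P)=87/4, d(FRU,Q)=10
3. join FRU+Q (d=10, Q=-95) ⇒ FQRU; edges |FRU|=55/6, |Q|=5/6
  updated: d(FQRU,G)=81/8, d(FQRU,H)=11, d(FQRU,P)=131/8
4. join FQRU+H (d=11, Q=-119/2) ⇒ FHQRU; edges |FQRU|=31/8, |H|=57/8
  updated: d(FHQRU,G)=65/16, d(FHQRU,P)=235/16
5. join FHQRU+G (d=65/16, Q=-127/4) ⇒ FGHQRU; edges |FHQRU|=23/8, |G|=19/16
  updated: d(FGHQRU,P)=189/16
6. join FGHQRU+P (d=189/16) ⇒ FGHPQRU; edges |FGHQRU|=189/32, |P|=189/32
final tree: (((((F:11/4,(R:9/5,U:26/5):17/4):55/6,Q:5/6):31/8,H:57/8):23/8,G:19/16):189/32,P:189/32)
total length: 407/8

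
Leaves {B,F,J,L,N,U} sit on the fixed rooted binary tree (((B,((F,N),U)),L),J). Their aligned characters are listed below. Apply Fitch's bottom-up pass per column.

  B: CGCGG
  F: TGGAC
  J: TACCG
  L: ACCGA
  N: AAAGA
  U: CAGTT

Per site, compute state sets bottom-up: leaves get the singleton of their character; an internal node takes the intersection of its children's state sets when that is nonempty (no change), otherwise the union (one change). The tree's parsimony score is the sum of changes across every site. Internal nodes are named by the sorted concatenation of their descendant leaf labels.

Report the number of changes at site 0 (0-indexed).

FN@0: {T} ∪ {A} = {A,T} (union, +1)
FNU@0: {A,T} ∪ {C} = {A,C,T} (union, +1)
BFNU@0: {C} ∩ {A,C,T} = {C} (intersection, +0)
BFLNU@0: {C} ∪ {A} = {A,C} (union, +1)
BFJLNU@0: {A,C} ∪ {T} = {A,C,T} (union, +1)
FN@1: {G} ∪ {A} = {A,G} (union, +1)
FNU@1: {A,G} ∩ {A} = {A} (intersection, +0)
BFNU@1: {G} ∪ {A} = {A,G} (union, +1)
BFLNU@1: {A,G} ∪ {C} = {A,C,G} (union, +1)
BFJLNU@1: {A,C,G} ∩ {A} = {A} (intersection, +0)
FN@2: {G} ∪ {A} = {A,G} (union, +1)
FNU@2: {A,G} ∩ {G} = {G} (intersection, +0)
BFNU@2: {C} ∪ {G} = {C,G} (union, +1)
BFLNU@2: {C,G} ∩ {C} = {C} (intersection, +0)
BFJLNU@2: {C} ∩ {C} = {C} (intersection, +0)
FN@3: {A} ∪ {G} = {A,G} (union, +1)
FNU@3: {A,G} ∪ {T} = {A,G,T} (union, +1)
BFNU@3: {G} ∩ {A,G,T} = {G} (intersection, +0)
BFLNU@3: {G} ∩ {G} = {G} (intersection, +0)
BFJLNU@3: {G} ∪ {C} = {C,G} (union, +1)
FN@4: {C} ∪ {A} = {A,C} (union, +1)
FNU@4: {A,C} ∪ {T} = {A,C,T} (union, +1)
BFNU@4: {G} ∪ {A,C,T} = {A,C,G,T} (union, +1)
BFLNU@4: {A,C,G,T} ∩ {A} = {A} (intersection, +0)
BFJLNU@4: {A} ∪ {G} = {A,G} (union, +1)
per-site changes: [4, 3, 2, 3, 4]; total = 16

4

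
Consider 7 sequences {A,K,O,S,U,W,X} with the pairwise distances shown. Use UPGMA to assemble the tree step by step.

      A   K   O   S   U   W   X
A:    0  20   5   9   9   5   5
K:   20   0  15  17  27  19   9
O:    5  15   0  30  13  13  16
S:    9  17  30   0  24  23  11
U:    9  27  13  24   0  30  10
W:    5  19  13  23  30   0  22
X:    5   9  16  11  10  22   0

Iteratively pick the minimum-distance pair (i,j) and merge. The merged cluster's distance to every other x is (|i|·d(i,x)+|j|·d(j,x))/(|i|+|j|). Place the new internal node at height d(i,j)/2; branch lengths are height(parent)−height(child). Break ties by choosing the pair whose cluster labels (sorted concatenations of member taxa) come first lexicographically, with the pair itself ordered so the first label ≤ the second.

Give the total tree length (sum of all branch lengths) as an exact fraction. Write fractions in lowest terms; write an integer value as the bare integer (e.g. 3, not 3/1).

91/2

iteration 1: select A,O (d=5); attach at lengths (5/2, 5/2); label the merged cluster AO
  updated: d(AO,K)=35/2, d(AO,S)=39/2, d(AO,U)=11, d(AO,W)=9, d(AO,X)=21/2
iteration 2: select AO,W (d=9); attach at lengths (2, 9/2); label the merged cluster AOW
  updated: d(AOW,K)=18, d(AOW,S)=62/3, d(AOW,U)=52/3, d(AOW,X)=43/3
iteration 3: select K,X (d=9); attach at lengths (9/2, 9/2); label the merged cluster KX
  updated: d(AOW,KX)=97/6, d(KX,S)=14, d(KX,U)=37/2
iteration 4: select KX,S (d=14); attach at lengths (5/2, 7); label the merged cluster KSX
  updated: d(AOW,KSX)=53/3, d(KSX,U)=61/3
iteration 5: select AOW,U (d=52/3); attach at lengths (25/6, 26/3); label the merged cluster AOUW
  updated: d(AOUW,KSX)=55/3
iteration 6: select AOUW,KSX (d=55/3); attach at lengths (1/2, 13/6); label the merged cluster AKOSUWX
final tree: ((((A:5/2,O:5/2):2,W:9/2):25/6,U:26/3):1/2,((K:9/2,X:9/2):5/2,S:7):13/6)
total length: 91/2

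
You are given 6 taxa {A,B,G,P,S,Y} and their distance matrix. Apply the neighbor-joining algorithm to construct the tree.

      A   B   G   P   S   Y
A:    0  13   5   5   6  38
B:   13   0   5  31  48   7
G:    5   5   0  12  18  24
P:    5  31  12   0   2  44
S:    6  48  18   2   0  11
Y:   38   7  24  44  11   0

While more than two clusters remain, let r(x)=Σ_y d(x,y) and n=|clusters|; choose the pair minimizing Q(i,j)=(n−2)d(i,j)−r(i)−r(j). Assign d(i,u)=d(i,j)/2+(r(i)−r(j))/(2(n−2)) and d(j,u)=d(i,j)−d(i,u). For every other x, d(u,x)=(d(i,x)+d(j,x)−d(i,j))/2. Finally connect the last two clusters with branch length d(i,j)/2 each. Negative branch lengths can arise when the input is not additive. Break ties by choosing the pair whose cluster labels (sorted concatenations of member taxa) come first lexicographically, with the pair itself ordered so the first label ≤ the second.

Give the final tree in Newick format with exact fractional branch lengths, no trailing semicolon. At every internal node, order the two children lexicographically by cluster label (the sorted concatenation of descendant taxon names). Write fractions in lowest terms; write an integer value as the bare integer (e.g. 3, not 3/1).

(((A:-7/4,((B:1,Y:6):40/3,G:-7/3):39/4):25/4,P:1):1/2,S:1/2)

iteration 1: select B,Y (d=7, Q=-200); attach at lengths (1, 6); label the merged cluster BY
  updated: d(A,BY)=22, d(BY,G)=11, d(BY,P)=34, d(BY,S)=26
iteration 2: select BY,G (d=11, Q=-106); attach at lengths (40/3, -7/3); label the merged cluster BGY
  updated: d(A,BGY)=8, d(BGY,P)=35/2, d(BGY,S)=33/2
iteration 3: select A,BGY (d=8, Q=-45); attach at lengths (-7/4, 39/4); label the merged cluster ABGY
  updated: d(ABGY,P)=29/4, d(ABGY,S)=29/4
iteration 4: select ABGY,P (d=29/4, Q=-33/2); attach at lengths (25/4, 1); label the merged cluster ABGPY
  updated: d(ABGPY,S)=1
iteration 5: select ABGPY,S (d=1); attach at lengths (1/2, 1/2); label the merged cluster ABGPSY
final tree: (((A:-7/4,((B:1,Y:6):40/3,G:-7/3):39/4):25/4,P:1):1/2,S:1/2)
total length: 137/4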